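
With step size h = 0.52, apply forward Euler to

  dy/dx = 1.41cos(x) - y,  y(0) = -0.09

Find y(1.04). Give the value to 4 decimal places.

Euler: y_{n+1} = y_n + h·f(x_n, y_n).
x=0.000000, y=-0.090000: f=1.500000 → y ← -0.090000 + 0.52·1.500000 = 0.690000
x=0.520000, y=0.690000: f=0.533625 → y ← 0.690000 + 0.52·0.533625 = 0.967485
y(1.04) ≈ 0.9675

0.9675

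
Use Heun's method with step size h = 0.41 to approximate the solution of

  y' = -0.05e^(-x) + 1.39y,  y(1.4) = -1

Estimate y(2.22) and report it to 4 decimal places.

Heun: k1 = f(x_n, y_n); k2 = f(x_n + h, y_n + h·k1); y_{n+1} = y_n + (h/2)·(k1 + k2).
x=1.400000, y=-1.000000:
  k1 = f(1.400000, -1.000000) = -1.402330
  k2 = f(1.810000, -1.574955) = -2.197370
  y ← -1.000000 + (0.41/2)·(-1.402330 + (-2.197370)) = -1.737939
x=1.810000, y=-1.737939:
  k1 = f(1.810000, -1.737939) = -2.423917
  k2 = f(2.220000, -2.731745) = -3.802556
  y ← -1.737939 + (0.41/2)·(-2.423917 + (-3.802556)) = -3.014366
y(2.22) ≈ -3.0144

-3.0144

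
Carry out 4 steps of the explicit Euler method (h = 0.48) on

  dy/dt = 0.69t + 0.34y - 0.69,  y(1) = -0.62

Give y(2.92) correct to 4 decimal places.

-0.0732

Euler: y_{n+1} = y_n + h·f(t_n, y_n).
t=1.000000, y=-0.620000: f=-0.210800 → y ← -0.620000 + 0.48·(-0.210800) = -0.721184
t=1.480000, y=-0.721184: f=0.085997 → y ← -0.721184 + 0.48·0.085997 = -0.679905
t=1.960000, y=-0.679905: f=0.431232 → y ← -0.679905 + 0.48·0.431232 = -0.472914
t=2.440000, y=-0.472914: f=0.832809 → y ← -0.472914 + 0.48·0.832809 = -0.073165
y(2.92) ≈ -0.0732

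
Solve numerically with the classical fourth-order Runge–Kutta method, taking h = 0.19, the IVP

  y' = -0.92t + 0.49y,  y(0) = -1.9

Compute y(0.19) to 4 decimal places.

RK4: k1 = f(t_n, y_n); k2 = f(t_n + h/2, y_n + (h/2)·k1); k3 = f(t_n + h/2, y_n + (h/2)·k2); k4 = f(t_n + h, y_n + h·k3); y_{n+1} = y_n + (h/6)·(k1 + 2k2 + 2k3 + k4).
t=0.000000, y=-1.900000:
  k1 = f(0.000000, -1.900000) = -0.931000
  k2 = f(0.095000, -1.988445) = -1.061738
  k3 = f(0.095000, -2.000865) = -1.067824
  k4 = f(0.190000, -2.102887) = -1.205214
  y ← -1.900000 + (0.19/6)·(k1 + 2k2 + 2k3 + k4) = -2.102519
y(0.19) ≈ -2.1025

-2.1025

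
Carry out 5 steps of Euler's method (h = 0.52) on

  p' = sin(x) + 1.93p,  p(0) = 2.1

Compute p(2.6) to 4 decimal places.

Euler: p_{n+1} = p_n + h·f(x_n, p_n).
x=0.000000, p=2.100000: f=4.053000 → p ← 2.100000 + 0.52·4.053000 = 4.207560
x=0.520000, p=4.207560: f=8.617471 → p ← 4.207560 + 0.52·8.617471 = 8.688645
x=1.040000, p=8.688645: f=17.631489 → p ← 8.688645 + 0.52·17.631489 = 17.857019
x=1.560000, p=17.857019: f=35.463989 → p ← 17.857019 + 0.52·35.463989 = 36.298293
x=2.080000, p=36.298293: f=70.928839 → p ← 36.298293 + 0.52·70.928839 = 73.181289
p(2.6) ≈ 73.1813

73.1813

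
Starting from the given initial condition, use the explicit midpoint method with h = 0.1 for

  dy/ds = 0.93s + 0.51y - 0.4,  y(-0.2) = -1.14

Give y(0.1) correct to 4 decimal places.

-1.4745

Midpoint: k1 = f(s_n, y_n); k2 = f(s_n + h/2, y_n + (h/2)·k1); y_{n+1} = y_n + h·k2.
s=-0.200000, y=-1.140000:
  k1 = f(-0.200000, -1.140000) = -1.167400
  k2 = f(-0.150000, -1.198370) = -1.150669
  y ← -1.140000 + 0.1·(-1.150669) = -1.255067
s=-0.100000, y=-1.255067:
  k1 = f(-0.100000, -1.255067) = -1.133084
  k2 = f(-0.050000, -1.311721) = -1.115478
  y ← -1.255067 + 0.1·(-1.115478) = -1.366615
s=0.000000, y=-1.366615:
  k1 = f(0.000000, -1.366615) = -1.096973
  k2 = f(0.050000, -1.421463) = -1.078446
  y ← -1.366615 + 0.1·(-1.078446) = -1.474459
y(0.1) ≈ -1.4745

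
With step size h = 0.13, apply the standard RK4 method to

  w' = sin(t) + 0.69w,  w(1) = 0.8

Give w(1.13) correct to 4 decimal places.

RK4: k1 = f(t_n, w_n); k2 = f(t_n + h/2, w_n + (h/2)·k1); k3 = f(t_n + h/2, w_n + (h/2)·k2); k4 = f(t_n + h, w_n + h·k3); w_{n+1} = w_n + (h/6)·(k1 + 2k2 + 2k3 + k4).
t=1.000000, w=0.800000:
  k1 = f(1.000000, 0.800000) = 1.393471
  k2 = f(1.065000, 0.890576) = 1.489286
  k3 = f(1.065000, 0.896804) = 1.493583
  k4 = f(1.130000, 0.994166) = 1.590387
  w ← 0.800000 + (0.13/6)·(k1 + 2k2 + 2k3 + k4) = 0.993908
w(1.13) ≈ 0.9939

0.9939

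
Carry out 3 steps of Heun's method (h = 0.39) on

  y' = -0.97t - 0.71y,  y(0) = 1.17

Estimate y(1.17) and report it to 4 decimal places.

-0.0072

Heun: k1 = f(t_n, y_n); k2 = f(t_n + h, y_n + h·k1); y_{n+1} = y_n + (h/2)·(k1 + k2).
t=0.000000, y=1.170000:
  k1 = f(0.000000, 1.170000) = -0.830700
  k2 = f(0.390000, 0.846027) = -0.978979
  y ← 1.170000 + (0.39/2)·(-0.830700 + (-0.978979)) = 0.817113
t=0.390000, y=0.817113:
  k1 = f(0.390000, 0.817113) = -0.958450
  k2 = f(0.780000, 0.443317) = -1.071355
  y ← 0.817113 + (0.39/2)·(-0.958450 + (-1.071355)) = 0.421301
t=0.780000, y=0.421301:
  k1 = f(0.780000, 0.421301) = -1.055723
  k2 = f(1.170000, 0.009568) = -1.141694
  y ← 0.421301 + (0.39/2)·(-1.055723 + (-1.141694)) = -0.007196
y(1.17) ≈ -0.0072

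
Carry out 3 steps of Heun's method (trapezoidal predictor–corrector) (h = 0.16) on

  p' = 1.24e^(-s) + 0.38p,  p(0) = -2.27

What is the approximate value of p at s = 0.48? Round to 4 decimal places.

-2.2000

Heun: k1 = f(s_n, p_n); k2 = f(s_n + h, p_n + h·k1); p_{n+1} = p_n + (h/2)·(k1 + k2).
s=0.000000, p=-2.270000:
  k1 = f(0.000000, -2.270000) = 0.377400
  k2 = f(0.160000, -2.209616) = 0.217004
  p ← -2.270000 + (0.16/2)·(0.377400 + 0.217004) = -2.222448
s=0.160000, p=-2.222448:
  k1 = f(0.160000, -2.222448) = 0.212128
  k2 = f(0.320000, -2.188507) = 0.068792
  p ← -2.222448 + (0.16/2)·(0.212128 + 0.068792) = -2.199974
s=0.320000, p=-2.199974:
  k1 = f(0.320000, -2.199974) = 0.064435
  k2 = f(0.480000, -2.189664) = -0.064781
  p ← -2.199974 + (0.16/2)·(0.064435 + (-0.064781)) = -2.200002
p(0.48) ≈ -2.2000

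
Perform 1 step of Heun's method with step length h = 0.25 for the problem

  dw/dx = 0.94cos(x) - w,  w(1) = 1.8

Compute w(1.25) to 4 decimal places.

1.4909

Heun: k1 = f(x_n, w_n); k2 = f(x_n + h, w_n + h·k1); w_{n+1} = w_n + (h/2)·(k1 + k2).
x=1.000000, w=1.800000:
  k1 = f(1.000000, 1.800000) = -1.292116
  k2 = f(1.250000, 1.476971) = -1.180568
  w ← 1.800000 + (0.25/2)·(-1.292116 + (-1.180568)) = 1.490915
w(1.25) ≈ 1.4909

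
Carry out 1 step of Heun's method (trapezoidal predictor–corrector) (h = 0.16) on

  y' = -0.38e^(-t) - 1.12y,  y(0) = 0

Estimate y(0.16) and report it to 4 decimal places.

Heun: k1 = f(t_n, y_n); k2 = f(t_n + h, y_n + h·k1); y_{n+1} = y_n + (h/2)·(k1 + k2).
t=0.000000, y=0.000000:
  k1 = f(0.000000, 0.000000) = -0.380000
  k2 = f(0.160000, -0.060800) = -0.255719
  y ← 0.000000 + (0.16/2)·(-0.380000 + (-0.255719)) = -0.050857
y(0.16) ≈ -0.0509

-0.0509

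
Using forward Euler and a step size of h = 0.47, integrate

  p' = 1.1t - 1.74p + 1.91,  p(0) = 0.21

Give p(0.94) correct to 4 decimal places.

1.3112

Euler: p_{n+1} = p_n + h·f(t_n, p_n).
t=0.000000, p=0.210000: f=1.544600 → p ← 0.210000 + 0.47·1.544600 = 0.935962
t=0.470000, p=0.935962: f=0.798426 → p ← 0.935962 + 0.47·0.798426 = 1.311222
p(0.94) ≈ 1.3112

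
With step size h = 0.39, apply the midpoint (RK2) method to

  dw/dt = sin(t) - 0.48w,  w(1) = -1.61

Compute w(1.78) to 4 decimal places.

Midpoint: k1 = f(t_n, w_n); k2 = f(t_n + h/2, w_n + (h/2)·k1); w_{n+1} = w_n + h·k2.
t=1.000000, w=-1.610000:
  k1 = f(1.000000, -1.610000) = 1.614271
  k2 = f(1.195000, -1.295217) = 1.551920
  w ← -1.610000 + 0.39·1.551920 = -1.004751
t=1.390000, w=-1.004751:
  k1 = f(1.390000, -1.004751) = 1.465981
  k2 = f(1.585000, -0.718885) = 1.344964
  w ← -1.004751 + 0.39·1.344964 = -0.480215
w(1.78) ≈ -0.4802

-0.4802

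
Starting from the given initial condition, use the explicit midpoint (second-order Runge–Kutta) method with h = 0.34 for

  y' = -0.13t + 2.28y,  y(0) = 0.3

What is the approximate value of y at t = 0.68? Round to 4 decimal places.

Midpoint: k1 = f(t_n, y_n); k2 = f(t_n + h/2, y_n + (h/2)·k1); y_{n+1} = y_n + h·k2.
t=0.000000, y=0.300000:
  k1 = f(0.000000, 0.300000) = 0.684000
  k2 = f(0.170000, 0.416280) = 0.927018
  y ← 0.300000 + 0.34·0.927018 = 0.615186
t=0.340000, y=0.615186:
  k1 = f(0.340000, 0.615186) = 1.358425
  k2 = f(0.510000, 0.846118) = 1.862850
  y ← 0.615186 + 0.34·1.862850 = 1.248555
y(0.68) ≈ 1.2486

1.2486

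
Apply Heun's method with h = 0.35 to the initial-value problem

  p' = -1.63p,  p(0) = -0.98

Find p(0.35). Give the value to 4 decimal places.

Heun: k1 = f(s_n, p_n); k2 = f(s_n + h, p_n + h·k1); p_{n+1} = p_n + (h/2)·(k1 + k2).
s=0.000000, p=-0.980000:
  k1 = f(0.000000, -0.980000) = 1.597400
  k2 = f(0.350000, -0.420910) = 0.686083
  p ← -0.980000 + (0.35/2)·(1.597400 + 0.686083) = -0.580390
p(0.35) ≈ -0.5804

-0.5804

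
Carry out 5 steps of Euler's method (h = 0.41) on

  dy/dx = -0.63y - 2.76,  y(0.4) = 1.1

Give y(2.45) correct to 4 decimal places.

Euler: y_{n+1} = y_n + h·f(x_n, y_n).
x=0.400000, y=1.100000: f=-3.453000 → y ← 1.100000 + 0.41·(-3.453000) = -0.315730
x=0.810000, y=-0.315730: f=-2.561090 → y ← -0.315730 + 0.41·(-2.561090) = -1.365777
x=1.220000, y=-1.365777: f=-1.899561 → y ← -1.365777 + 0.41·(-1.899561) = -2.144597
x=1.630000, y=-2.144597: f=-1.408904 → y ← -2.144597 + 0.41·(-1.408904) = -2.722247
x=2.040000, y=-2.722247: f=-1.044984 → y ← -2.722247 + 0.41·(-1.044984) = -3.150691
y(2.45) ≈ -3.1507

-3.1507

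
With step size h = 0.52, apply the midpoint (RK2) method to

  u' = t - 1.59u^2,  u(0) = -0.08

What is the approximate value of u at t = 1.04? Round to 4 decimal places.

Midpoint: k1 = f(t_n, u_n); k2 = f(t_n + h/2, u_n + (h/2)·k1); u_{n+1} = u_n + h·k2.
t=0.000000, u=-0.080000:
  k1 = f(0.000000, -0.080000) = -0.010176
  k2 = f(0.260000, -0.082646) = 0.249140
  u ← -0.080000 + 0.52·0.249140 = 0.049553
t=0.520000, u=0.049553:
  k1 = f(0.520000, 0.049553) = 0.516096
  k2 = f(0.780000, 0.183738) = 0.726322
  u ← 0.049553 + 0.52·0.726322 = 0.427240
u(1.04) ≈ 0.4272

0.4272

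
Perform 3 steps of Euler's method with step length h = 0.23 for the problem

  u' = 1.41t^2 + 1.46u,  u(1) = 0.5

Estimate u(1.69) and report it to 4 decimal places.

3.1171

Euler: u_{n+1} = u_n + h·f(t_n, u_n).
t=1.000000, u=0.500000: f=2.140000 → u ← 0.500000 + 0.23·2.140000 = 0.992200
t=1.230000, u=0.992200: f=3.581801 → u ← 0.992200 + 0.23·3.581801 = 1.816014
t=1.460000, u=1.816014: f=5.656937 → u ← 1.816014 + 0.23·5.656937 = 3.117110
u(1.69) ≈ 3.1171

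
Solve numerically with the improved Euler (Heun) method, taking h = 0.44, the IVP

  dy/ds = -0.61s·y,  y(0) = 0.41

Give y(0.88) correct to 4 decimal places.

0.3228

Heun: k1 = f(s_n, y_n); k2 = f(s_n + h, y_n + h·k1); y_{n+1} = y_n + (h/2)·(k1 + k2).
s=0.000000, y=0.410000:
  k1 = f(0.000000, 0.410000) = 0.000000
  k2 = f(0.440000, 0.410000) = -0.110044
  y ← 0.410000 + (0.44/2)·(0.000000 + (-0.110044)) = 0.385790
s=0.440000, y=0.385790:
  k1 = f(0.440000, 0.385790) = -0.103546
  k2 = f(0.880000, 0.340230) = -0.182635
  y ← 0.385790 + (0.44/2)·(-0.103546 + (-0.182635)) = 0.322830
y(0.88) ≈ 0.3228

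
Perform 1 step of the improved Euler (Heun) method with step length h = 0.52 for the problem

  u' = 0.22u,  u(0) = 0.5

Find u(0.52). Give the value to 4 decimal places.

Heun: k1 = f(x_n, u_n); k2 = f(x_n + h, u_n + h·k1); u_{n+1} = u_n + (h/2)·(k1 + k2).
x=0.000000, u=0.500000:
  k1 = f(0.000000, 0.500000) = 0.110000
  k2 = f(0.520000, 0.557200) = 0.122584
  u ← 0.500000 + (0.52/2)·(0.110000 + 0.122584) = 0.560472
u(0.52) ≈ 0.5605

0.5605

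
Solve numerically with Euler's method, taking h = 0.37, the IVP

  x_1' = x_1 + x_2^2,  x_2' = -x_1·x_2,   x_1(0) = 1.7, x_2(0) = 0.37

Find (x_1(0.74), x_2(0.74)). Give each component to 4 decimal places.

3.2671, 0.0164

Euler on (x_1,x_2): x_1_{n+1} = x_1_n + h·x_1', x_2_{n+1} = x_2_n + h·x_2'.
0.000000: (1.700000, 0.370000); f=(1.836900, -0.629000) → (2.379653, 0.137270)
0.370000: (2.379653, 0.137270); f=(2.398496, -0.326655) → (3.267097, 0.016408)
(x_1(0.74), x_2(0.74)) ≈ (3.2671, 0.0164)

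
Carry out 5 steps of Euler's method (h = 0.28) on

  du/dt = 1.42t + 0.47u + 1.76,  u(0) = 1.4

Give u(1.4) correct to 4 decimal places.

Euler: u_{n+1} = u_n + h·f(t_n, u_n).
t=0.000000, u=1.400000: f=2.418000 → u ← 1.400000 + 0.28·2.418000 = 2.077040
t=0.280000, u=2.077040: f=3.133809 → u ← 2.077040 + 0.28·3.133809 = 2.954506
t=0.560000, u=2.954506: f=3.943818 → u ← 2.954506 + 0.28·3.943818 = 4.058776
t=0.840000, u=4.058776: f=4.860424 → u ← 4.058776 + 0.28·4.860424 = 5.419694
t=1.120000, u=5.419694: f=5.897656 → u ← 5.419694 + 0.28·5.897656 = 7.071038
u(1.4) ≈ 7.0710

7.0710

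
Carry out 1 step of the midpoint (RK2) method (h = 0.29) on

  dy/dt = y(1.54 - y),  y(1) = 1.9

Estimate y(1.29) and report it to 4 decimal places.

1.7638

Midpoint: k1 = f(t_n, y_n); k2 = f(t_n + h/2, y_n + (h/2)·k1); y_{n+1} = y_n + h·k2.
t=1.000000, y=1.900000:
  k1 = f(1.000000, 1.900000) = -0.684000
  k2 = f(1.145000, 1.800820) = -0.469690
  y ← 1.900000 + 0.29·(-0.469690) = 1.763790
y(1.29) ≈ 1.7638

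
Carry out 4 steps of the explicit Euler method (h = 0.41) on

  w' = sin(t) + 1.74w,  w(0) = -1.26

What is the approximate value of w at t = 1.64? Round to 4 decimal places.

Euler: w_{n+1} = w_n + h·f(t_n, w_n).
t=0.000000, w=-1.260000: f=-2.192400 → w ← -1.260000 + 0.41·(-2.192400) = -2.158884
t=0.410000, w=-2.158884: f=-3.357849 → w ← -2.158884 + 0.41·(-3.357849) = -3.535602
t=0.820000, w=-3.535602: f=-5.420802 → w ← -3.535602 + 0.41·(-5.420802) = -5.758131
t=1.230000, w=-5.758131: f=-9.076659 → w ← -5.758131 + 0.41·(-9.076659) = -9.479561
w(1.64) ≈ -9.4796

-9.4796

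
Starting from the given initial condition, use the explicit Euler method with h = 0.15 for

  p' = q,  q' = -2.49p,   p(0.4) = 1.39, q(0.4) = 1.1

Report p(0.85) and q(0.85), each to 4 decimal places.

Euler on (p,q): p_{n+1} = p_n + h·p', q_{n+1} = q_n + h·q'.
0.400000: (1.390000, 1.100000); f=(1.100000, -3.461100) → (1.555000, 0.580835)
0.550000: (1.555000, 0.580835); f=(0.580835, -3.871950) → (1.642125, 0.000043)
0.700000: (1.642125, 0.000043); f=(0.000043, -4.088892) → (1.642132, -0.613291)
(p(0.85), q(0.85)) ≈ (1.6421, -0.6133)

1.6421, -0.6133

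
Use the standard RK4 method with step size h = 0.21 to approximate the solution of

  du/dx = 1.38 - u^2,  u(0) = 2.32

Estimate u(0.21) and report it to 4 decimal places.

1.7635

RK4: k1 = f(x_n, u_n); k2 = f(x_n + h/2, u_n + (h/2)·k1); k3 = f(x_n + h/2, u_n + (h/2)·k2); k4 = f(x_n + h, u_n + h·k3); u_{n+1} = u_n + (h/6)·(k1 + 2k2 + 2k3 + k4).
x=0.000000, u=2.320000:
  k1 = f(0.000000, 2.320000) = -4.002400
  k2 = f(0.105000, 1.899748) = -2.229042
  k3 = f(0.105000, 2.085951) = -2.971190
  k4 = f(0.210000, 1.696050) = -1.496586
  u ← 2.320000 + (0.21/6)·(k1 + 2k2 + 2k3 + k4) = 1.763519
u(0.21) ≈ 1.7635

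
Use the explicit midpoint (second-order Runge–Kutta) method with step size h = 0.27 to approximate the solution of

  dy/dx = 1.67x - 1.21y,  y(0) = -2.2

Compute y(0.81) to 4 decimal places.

Midpoint: k1 = f(x_n, y_n); k2 = f(x_n + h/2, y_n + (h/2)·k1); y_{n+1} = y_n + h·k2.
x=0.000000, y=-2.200000:
  k1 = f(0.000000, -2.200000) = 2.662000
  k2 = f(0.135000, -1.840630) = 2.452612
  y ← -2.200000 + 0.27·2.452612 = -1.537795
x=0.270000, y=-1.537795:
  k1 = f(0.270000, -1.537795) = 2.311632
  k2 = f(0.405000, -1.225724) = 2.159477
  y ← -1.537795 + 0.27·2.159477 = -0.954736
x=0.540000, y=-0.954736:
  k1 = f(0.540000, -0.954736) = 2.057031
  k2 = f(0.675000, -0.677037) = 1.946465
  y ← -0.954736 + 0.27·1.946465 = -0.429191
y(0.81) ≈ -0.4292

-0.4292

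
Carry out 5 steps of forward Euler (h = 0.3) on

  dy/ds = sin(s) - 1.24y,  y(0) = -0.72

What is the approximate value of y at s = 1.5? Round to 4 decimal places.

0.4456

Euler: y_{n+1} = y_n + h·f(s_n, y_n).
s=0.000000, y=-0.720000: f=0.892800 → y ← -0.720000 + 0.3·0.892800 = -0.452160
s=0.300000, y=-0.452160: f=0.856199 → y ← -0.452160 + 0.3·0.856199 = -0.195300
s=0.600000, y=-0.195300: f=0.806815 → y ← -0.195300 + 0.3·0.806815 = 0.046744
s=0.900000, y=0.046744: f=0.725364 → y ← 0.046744 + 0.3·0.725364 = 0.264353
s=1.200000, y=0.264353: f=0.604241 → y ← 0.264353 + 0.3·0.604241 = 0.445626
y(1.5) ≈ 0.4456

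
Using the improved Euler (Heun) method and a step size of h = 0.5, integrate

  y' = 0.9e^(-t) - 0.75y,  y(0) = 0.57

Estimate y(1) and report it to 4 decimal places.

0.6363

Heun: k1 = f(t_n, y_n); k2 = f(t_n + h, y_n + h·k1); y_{n+1} = y_n + (h/2)·(k1 + k2).
t=0.000000, y=0.570000:
  k1 = f(0.000000, 0.570000) = 0.472500
  k2 = f(0.500000, 0.806250) = -0.058810
  y ← 0.570000 + (0.5/2)·(0.472500 + (-0.058810)) = 0.673423
t=0.500000, y=0.673423:
  k1 = f(0.500000, 0.673423) = 0.040811
  k2 = f(1.000000, 0.693828) = -0.189279
  y ← 0.673423 + (0.5/2)·(0.040811 + (-0.189279)) = 0.636305
y(1) ≈ 0.6363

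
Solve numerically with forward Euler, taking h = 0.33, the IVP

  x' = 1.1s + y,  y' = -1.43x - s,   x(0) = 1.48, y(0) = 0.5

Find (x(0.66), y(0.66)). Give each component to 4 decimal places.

1.6993, -1.0836

Euler on (x,y): x_{n+1} = x_n + h·x', y_{n+1} = y_n + h·y'.
0.000000: (1.480000, 0.500000); f=(0.500000, -2.116400) → (1.645000, -0.198412)
0.330000: (1.645000, -0.198412); f=(0.164588, -2.682350) → (1.699314, -1.083588)
(x(0.66), y(0.66)) ≈ (1.6993, -1.0836)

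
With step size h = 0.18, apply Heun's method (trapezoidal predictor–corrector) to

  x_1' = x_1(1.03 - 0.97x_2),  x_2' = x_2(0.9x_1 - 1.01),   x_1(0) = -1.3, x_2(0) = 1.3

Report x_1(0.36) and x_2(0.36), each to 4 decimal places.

Heun on (x_1,x_2): k1 = f(s_n, state_n); k2 = f(s_n + h, state_n + h·k1); state_{n+1} = state_n + (h/2)·(k1 + k2).
0.000000: (-1.300000, 1.300000)
  k1 = (0.300300, -2.834000)
  predictor → (-1.245946, 0.789880)
  k2 = (-0.328701, -1.683512)
  → (-1.302556, 0.893424)
0.180000: (-1.302556, 0.893424)
  k1 = (-0.212810, -1.949719)
  predictor → (-1.340862, 0.542474)
  k2 = (-0.675526, -1.202544)
  → (-1.382506, 0.609720)
(x_1(0.36), x_2(0.36)) ≈ (-1.3825, 0.6097)

-1.3825, 0.6097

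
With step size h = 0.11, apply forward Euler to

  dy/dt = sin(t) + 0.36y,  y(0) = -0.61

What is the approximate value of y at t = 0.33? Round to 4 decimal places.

Euler: y_{n+1} = y_n + h·f(t_n, y_n).
t=0.000000, y=-0.610000: f=-0.219600 → y ← -0.610000 + 0.11·(-0.219600) = -0.634156
t=0.110000, y=-0.634156: f=-0.118518 → y ← -0.634156 + 0.11·(-0.118518) = -0.647193
t=0.220000, y=-0.647193: f=-0.014760 → y ← -0.647193 + 0.11·(-0.014760) = -0.648817
y(0.33) ≈ -0.6488

-0.6488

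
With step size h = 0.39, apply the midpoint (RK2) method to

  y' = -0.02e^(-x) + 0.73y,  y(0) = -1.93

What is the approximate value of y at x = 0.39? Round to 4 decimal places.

Midpoint: k1 = f(x_n, y_n); k2 = f(x_n + h/2, y_n + (h/2)·k1); y_{n+1} = y_n + h·k2.
x=0.000000, y=-1.930000:
  k1 = f(0.000000, -1.930000) = -1.428900
  k2 = f(0.195000, -2.208635) = -1.628761
  y ← -1.930000 + 0.39·(-1.628761) = -2.565217
y(0.39) ≈ -2.5652

-2.5652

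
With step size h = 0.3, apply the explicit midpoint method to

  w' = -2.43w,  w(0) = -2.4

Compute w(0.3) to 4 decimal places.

Midpoint: k1 = f(s_n, w_n); k2 = f(s_n + h/2, w_n + (h/2)·k1); w_{n+1} = w_n + h·k2.
s=0.000000, w=-2.400000:
  k1 = f(0.000000, -2.400000) = 5.832000
  k2 = f(0.150000, -1.525200) = 3.706236
  w ← -2.400000 + 0.3·3.706236 = -1.288129
w(0.3) ≈ -1.2881

-1.2881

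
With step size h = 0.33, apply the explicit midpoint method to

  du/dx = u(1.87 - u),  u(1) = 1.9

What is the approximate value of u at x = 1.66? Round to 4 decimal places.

1.8798

Midpoint: k1 = f(x_n, u_n); k2 = f(x_n + h/2, u_n + (h/2)·k1); u_{n+1} = u_n + h·k2.
x=1.000000, u=1.900000:
  k1 = f(1.000000, 1.900000) = -0.057000
  k2 = f(1.165000, 1.890595) = -0.038937
  u ← 1.900000 + 0.33·(-0.038937) = 1.887151
x=1.330000, u=1.887151:
  k1 = f(1.330000, 1.887151) = -0.032366
  k2 = f(1.495000, 1.881810) = -0.022225
  u ← 1.887151 + 0.33·(-0.022225) = 1.879817
u(1.66) ≈ 1.8798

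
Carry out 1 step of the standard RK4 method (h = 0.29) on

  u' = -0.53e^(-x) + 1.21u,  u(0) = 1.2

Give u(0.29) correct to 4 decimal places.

RK4: k1 = f(x_n, u_n); k2 = f(x_n + h/2, u_n + (h/2)·k1); k3 = f(x_n + h/2, u_n + (h/2)·k2); k4 = f(x_n + h, u_n + h·k3); u_{n+1} = u_n + (h/6)·(k1 + 2k2 + 2k3 + k4).
x=0.000000, u=1.200000:
  k1 = f(0.000000, 1.200000) = 0.922000
  k2 = f(0.145000, 1.333690) = 1.155303
  k3 = f(0.145000, 1.367519) = 1.196236
  k4 = f(0.290000, 1.546908) = 1.475180
  u ← 1.200000 + (0.29/6)·(k1 + 2k2 + 2k3 + k4) = 1.543179
u(0.29) ≈ 1.5432

1.5432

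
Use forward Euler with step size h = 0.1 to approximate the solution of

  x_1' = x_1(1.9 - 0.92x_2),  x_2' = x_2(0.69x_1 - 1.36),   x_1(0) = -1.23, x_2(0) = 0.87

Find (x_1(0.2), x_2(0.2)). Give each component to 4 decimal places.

-1.5395, 0.5218

Euler on (x_1,x_2): x_1_{n+1} = x_1_n + h·x_1', x_2_{n+1} = x_2_n + h·x_2'.
0.000000: (-1.230000, 0.870000); f=(-1.352508, -1.921569) → (-1.365251, 0.677843)
0.100000: (-1.365251, 0.677843); f=(-1.742585, -1.560410) → (-1.539509, 0.521802)
(x_1(0.2), x_2(0.2)) ≈ (-1.5395, 0.5218)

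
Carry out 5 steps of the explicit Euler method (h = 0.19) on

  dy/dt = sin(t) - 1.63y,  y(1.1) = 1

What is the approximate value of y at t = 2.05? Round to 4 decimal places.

0.6580

Euler: y_{n+1} = y_n + h·f(t_n, y_n).
t=1.100000, y=1.000000: f=-0.738793 → y ← 1.000000 + 0.19·(-0.738793) = 0.859629
t=1.290000, y=0.859629: f=-0.440361 → y ← 0.859629 + 0.19·(-0.440361) = 0.775961
t=1.480000, y=0.775961: f=-0.268935 → y ← 0.775961 + 0.19·(-0.268935) = 0.724863
t=1.670000, y=0.724863: f=-0.186444 → y ← 0.724863 + 0.19·(-0.186444) = 0.689439
t=1.860000, y=0.689439: f=-0.165314 → y ← 0.689439 + 0.19·(-0.165314) = 0.658029
y(2.05) ≈ 0.6580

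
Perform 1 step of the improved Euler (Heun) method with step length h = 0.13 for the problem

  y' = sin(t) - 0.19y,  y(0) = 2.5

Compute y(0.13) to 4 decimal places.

2.4474

Heun: k1 = f(t_n, y_n); k2 = f(t_n + h, y_n + h·k1); y_{n+1} = y_n + (h/2)·(k1 + k2).
t=0.000000, y=2.500000:
  k1 = f(0.000000, 2.500000) = -0.475000
  k2 = f(0.130000, 2.438250) = -0.333633
  y ← 2.500000 + (0.13/2)·(-0.475000 + (-0.333633)) = 2.447439
y(0.13) ≈ 2.4474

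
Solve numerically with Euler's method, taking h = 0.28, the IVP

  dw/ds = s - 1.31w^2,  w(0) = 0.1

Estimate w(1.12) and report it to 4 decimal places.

0.5156

Euler: w_{n+1} = w_n + h·f(s_n, w_n).
s=0.000000, w=0.100000: f=-0.013100 → w ← 0.100000 + 0.28·(-0.013100) = 0.096332
s=0.280000, w=0.096332: f=0.267843 → w ← 0.096332 + 0.28·0.267843 = 0.171328
s=0.560000, w=0.171328: f=0.521547 → w ← 0.171328 + 0.28·0.521547 = 0.317361
s=0.840000, w=0.317361: f=0.708059 → w ← 0.317361 + 0.28·0.708059 = 0.515618
w(1.12) ≈ 0.5156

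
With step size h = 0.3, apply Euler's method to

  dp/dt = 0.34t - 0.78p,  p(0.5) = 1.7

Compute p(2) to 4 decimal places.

Euler: p_{n+1} = p_n + h·f(t_n, p_n).
t=0.500000, p=1.700000: f=-1.156000 → p ← 1.700000 + 0.3·(-1.156000) = 1.353200
t=0.800000, p=1.353200: f=-0.783496 → p ← 1.353200 + 0.3·(-0.783496) = 1.118151
t=1.100000, p=1.118151: f=-0.498158 → p ← 1.118151 + 0.3·(-0.498158) = 0.968704
t=1.400000, p=0.968704: f=-0.279589 → p ← 0.968704 + 0.3·(-0.279589) = 0.884827
t=1.700000, p=0.884827: f=-0.112165 → p ← 0.884827 + 0.3·(-0.112165) = 0.851178
p(2) ≈ 0.8512

0.8512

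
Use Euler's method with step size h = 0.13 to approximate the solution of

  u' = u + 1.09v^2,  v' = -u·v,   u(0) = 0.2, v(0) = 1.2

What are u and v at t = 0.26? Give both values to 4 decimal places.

Euler on (u,v): u_{n+1} = u_n + h·u', v_{n+1} = v_n + h·v'.
0.000000: (0.200000, 1.200000); f=(1.769600, -0.240000) → (0.430048, 1.168800)
0.130000: (0.430048, 1.168800); f=(1.919090, -0.502640) → (0.679530, 1.103457)
(u(0.26), v(0.26)) ≈ (0.6795, 1.1035)

0.6795, 1.1035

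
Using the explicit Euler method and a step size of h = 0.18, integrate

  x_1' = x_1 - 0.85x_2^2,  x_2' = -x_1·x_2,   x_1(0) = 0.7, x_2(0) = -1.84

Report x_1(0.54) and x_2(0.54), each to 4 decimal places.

Euler on (x_1,x_2): x_1_{n+1} = x_1_n + h·x_1', x_2_{n+1} = x_2_n + h·x_2'.
0.000000: (0.700000, -1.840000); f=(-2.177760, 1.288000) → (0.308003, -1.608160)
0.180000: (0.308003, -1.608160); f=(-1.890249, 0.495318) → (-0.032242, -1.519003)
0.360000: (-0.032242, -1.519003); f=(-1.993505, -0.048975) → (-0.391073, -1.527818)
(x_1(0.54), x_2(0.54)) ≈ (-0.3911, -1.5278)

-0.3911, -1.5278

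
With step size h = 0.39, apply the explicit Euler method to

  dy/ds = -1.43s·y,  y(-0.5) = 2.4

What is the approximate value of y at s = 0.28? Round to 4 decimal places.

3.2575

Euler: y_{n+1} = y_n + h·f(s_n, y_n).
s=-0.500000, y=2.400000: f=1.716000 → y ← 2.400000 + 0.39·1.716000 = 3.069240
s=-0.110000, y=3.069240: f=0.482791 → y ← 3.069240 + 0.39·0.482791 = 3.257529
y(0.28) ≈ 3.2575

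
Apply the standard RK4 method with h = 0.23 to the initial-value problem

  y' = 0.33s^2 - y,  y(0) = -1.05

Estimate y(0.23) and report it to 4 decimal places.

RK4: k1 = f(s_n, y_n); k2 = f(s_n + h/2, y_n + (h/2)·k1); k3 = f(s_n + h/2, y_n + (h/2)·k2); k4 = f(s_n + h, y_n + h·k3); y_{n+1} = y_n + (h/6)·(k1 + 2k2 + 2k3 + k4).
s=0.000000, y=-1.050000:
  k1 = f(0.000000, -1.050000) = 1.050000
  k2 = f(0.115000, -0.929250) = 0.933614
  k3 = f(0.115000, -0.942634) = 0.946999
  k4 = f(0.230000, -0.832190) = 0.849647
  y ← -1.050000 + (0.23/6)·(k1 + 2k2 + 2k3 + k4) = -0.833000
y(0.23) ≈ -0.8330

-0.8330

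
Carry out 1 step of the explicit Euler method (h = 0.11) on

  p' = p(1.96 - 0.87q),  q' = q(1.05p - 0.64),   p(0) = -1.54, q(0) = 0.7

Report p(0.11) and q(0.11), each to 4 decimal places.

Euler on (p,q): p_{n+1} = p_n + h·p', q_{n+1} = q_n + h·q'.
0.000000: (-1.540000, 0.700000); f=(-2.080540, -1.579900) → (-1.768859, 0.526211)
(p(0.11), q(0.11)) ≈ (-1.7689, 0.5262)

-1.7689, 0.5262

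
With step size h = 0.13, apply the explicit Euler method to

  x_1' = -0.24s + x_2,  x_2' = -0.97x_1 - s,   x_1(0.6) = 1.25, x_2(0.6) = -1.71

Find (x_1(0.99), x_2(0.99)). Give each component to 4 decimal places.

Euler on (x_1,x_2): x_1_{n+1} = x_1_n + h·x_1', x_2_{n+1} = x_2_n + h·x_2'.
0.600000: (1.250000, -1.710000); f=(-1.854000, -1.812500) → (1.008980, -1.945625)
0.730000: (1.008980, -1.945625); f=(-2.120825, -1.708711) → (0.733273, -2.167757)
0.860000: (0.733273, -2.167757); f=(-2.374157, -1.571275) → (0.424632, -2.372023)
(x_1(0.99), x_2(0.99)) ≈ (0.4246, -2.3720)

0.4246, -2.3720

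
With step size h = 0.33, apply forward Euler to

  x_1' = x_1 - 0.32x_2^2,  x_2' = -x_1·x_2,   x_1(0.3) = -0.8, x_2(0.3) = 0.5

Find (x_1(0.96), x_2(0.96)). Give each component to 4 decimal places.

-1.4924, 0.8594

Euler on (x_1,x_2): x_1_{n+1} = x_1_n + h·x_1', x_2_{n+1} = x_2_n + h·x_2'.
0.300000: (-0.800000, 0.500000); f=(-0.880000, 0.400000) → (-1.090400, 0.632000)
0.630000: (-1.090400, 0.632000); f=(-1.218216, 0.689133) → (-1.492411, 0.859414)
(x_1(0.96), x_2(0.96)) ≈ (-1.4924, 0.8594)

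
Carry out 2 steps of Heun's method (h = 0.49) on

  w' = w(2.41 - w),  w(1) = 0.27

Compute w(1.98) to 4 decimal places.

Heun: k1 = f(x_n, w_n); k2 = f(x_n + h, w_n + h·k1); w_{n+1} = w_n + (h/2)·(k1 + k2).
x=1.000000, w=0.270000:
  k1 = f(1.000000, 0.270000) = 0.577800
  k2 = f(1.490000, 0.553122) = 1.027080
  w ← 0.270000 + (0.49/2)·(0.577800 + 1.027080) = 0.663196
x=1.490000, w=0.663196:
  k1 = f(1.490000, 0.663196) = 1.158473
  k2 = f(1.980000, 1.230847) = 1.451357
  w ← 0.663196 + (0.49/2)·(1.158473 + 1.451357) = 1.302604
w(1.98) ≈ 1.3026

1.3026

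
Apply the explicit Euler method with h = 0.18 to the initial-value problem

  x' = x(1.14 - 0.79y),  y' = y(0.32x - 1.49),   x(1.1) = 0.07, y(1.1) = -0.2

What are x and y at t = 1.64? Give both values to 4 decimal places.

Euler on (x,y): x_{n+1} = x_n + h·x', y_{n+1} = y_n + h·y'.
1.100000: (0.070000, -0.200000); f=(0.090860, 0.293520) → (0.086355, -0.147166)
1.280000: (0.086355, -0.147166); f=(0.108484, 0.215211) → (0.105882, -0.108428)
1.460000: (0.105882, -0.108428); f=(0.129775, 0.157884) → (0.129241, -0.080009)
(x(1.64), y(1.64)) ≈ (0.1292, -0.0800)

0.1292, -0.0800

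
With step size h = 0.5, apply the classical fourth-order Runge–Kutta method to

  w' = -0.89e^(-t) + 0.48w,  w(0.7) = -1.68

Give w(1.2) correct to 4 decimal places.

-2.3342

RK4: k1 = f(t_n, w_n); k2 = f(t_n + h/2, w_n + (h/2)·k1); k3 = f(t_n + h/2, w_n + (h/2)·k2); k4 = f(t_n + h, w_n + h·k3); w_{n+1} = w_n + (h/6)·(k1 + 2k2 + 2k3 + k4).
t=0.700000, w=-1.680000:
  k1 = f(0.700000, -1.680000) = -1.248361
  k2 = f(0.950000, -1.992090) = -1.300403
  k3 = f(0.950000, -2.005101) = -1.306648
  k4 = f(1.200000, -2.333324) = -1.388058
  w ← -1.680000 + (0.5/6)·(k1 + 2k2 + 2k3 + k4) = -2.334210
w(1.2) ≈ -2.3342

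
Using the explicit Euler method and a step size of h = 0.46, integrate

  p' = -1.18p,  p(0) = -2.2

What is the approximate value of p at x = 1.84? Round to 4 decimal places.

-0.0961

Euler: p_{n+1} = p_n + h·f(x_n, p_n).
x=0.000000, p=-2.200000: f=2.596000 → p ← -2.200000 + 0.46·2.596000 = -1.005840
x=0.460000, p=-1.005840: f=1.186891 → p ← -1.005840 + 0.46·1.186891 = -0.459870
x=0.920000, p=-0.459870: f=0.542647 → p ← -0.459870 + 0.46·0.542647 = -0.210253
x=1.380000, p=-0.210253: f=0.248098 → p ← -0.210253 + 0.46·0.248098 = -0.096127
p(1.84) ≈ -0.0961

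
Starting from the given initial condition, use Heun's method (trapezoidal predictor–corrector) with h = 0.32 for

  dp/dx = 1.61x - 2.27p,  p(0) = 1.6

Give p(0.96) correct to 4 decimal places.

0.6653

Heun: k1 = f(x_n, p_n); k2 = f(x_n + h, p_n + h·k1); p_{n+1} = p_n + (h/2)·(k1 + k2).
x=0.000000, p=1.600000:
  k1 = f(0.000000, 1.600000) = -3.632000
  k2 = f(0.320000, 0.437760) = -0.478515
  p ← 1.600000 + (0.32/2)·(-3.632000 + (-0.478515)) = 0.942318
x=0.320000, p=0.942318:
  k1 = f(0.320000, 0.942318) = -1.623861
  k2 = f(0.640000, 0.422682) = 0.070912
  p ← 0.942318 + (0.32/2)·(-1.623861 + 0.070912) = 0.693846
x=0.640000, p=0.693846:
  k1 = f(0.640000, 0.693846) = -0.544630
  k2 = f(0.960000, 0.519564) = 0.366189
  p ← 0.693846 + (0.32/2)·(-0.544630 + 0.366189) = 0.665295
p(0.96) ≈ 0.6653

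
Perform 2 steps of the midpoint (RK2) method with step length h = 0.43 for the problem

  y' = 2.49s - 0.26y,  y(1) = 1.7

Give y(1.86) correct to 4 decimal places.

4.1458

Midpoint: k1 = f(s_n, y_n); k2 = f(s_n + h/2, y_n + (h/2)·k1); y_{n+1} = y_n + h·k2.
s=1.000000, y=1.700000:
  k1 = f(1.000000, 1.700000) = 2.048000
  k2 = f(1.215000, 2.140320) = 2.468867
  y ← 1.700000 + 0.43·2.468867 = 2.761613
s=1.430000, y=2.761613:
  k1 = f(1.430000, 2.761613) = 2.842681
  k2 = f(1.645000, 3.372789) = 3.219125
  y ← 2.761613 + 0.43·3.219125 = 4.145836
y(1.86) ≈ 4.1458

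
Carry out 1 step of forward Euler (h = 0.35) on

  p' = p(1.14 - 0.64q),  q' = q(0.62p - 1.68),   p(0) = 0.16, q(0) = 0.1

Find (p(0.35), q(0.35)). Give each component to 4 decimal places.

Euler on (p,q): p_{n+1} = p_n + h·p', q_{n+1} = q_n + h·q'.
0.000000: (0.160000, 0.100000); f=(0.172160, -0.158080) → (0.220256, 0.044672)
(p(0.35), q(0.35)) ≈ (0.2203, 0.0447)

0.2203, 0.0447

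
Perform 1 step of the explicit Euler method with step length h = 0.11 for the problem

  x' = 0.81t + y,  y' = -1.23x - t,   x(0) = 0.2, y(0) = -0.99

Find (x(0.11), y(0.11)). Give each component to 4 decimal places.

Euler on (x,y): x_{n+1} = x_n + h·x', y_{n+1} = y_n + h·y'.
0.000000: (0.200000, -0.990000); f=(-0.990000, -0.246000) → (0.091100, -1.017060)
(x(0.11), y(0.11)) ≈ (0.0911, -1.0171)

0.0911, -1.0171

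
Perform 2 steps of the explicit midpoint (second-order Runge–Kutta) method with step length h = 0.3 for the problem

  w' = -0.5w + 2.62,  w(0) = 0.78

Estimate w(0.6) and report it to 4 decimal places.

Midpoint: k1 = f(s_n, w_n); k2 = f(s_n + h/2, w_n + (h/2)·k1); w_{n+1} = w_n + h·k2.
s=0.000000, w=0.780000:
  k1 = f(0.000000, 0.780000) = 2.230000
  k2 = f(0.150000, 1.114500) = 2.062750
  w ← 0.780000 + 0.3·2.062750 = 1.398825
s=0.300000, w=1.398825:
  k1 = f(0.300000, 1.398825) = 1.920588
  k2 = f(0.450000, 1.686913) = 1.776543
  w ← 1.398825 + 0.3·1.776543 = 1.931788
w(0.6) ≈ 1.9318

1.9318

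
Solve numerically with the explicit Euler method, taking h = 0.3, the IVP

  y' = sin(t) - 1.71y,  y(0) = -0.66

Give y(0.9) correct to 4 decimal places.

Euler: y_{n+1} = y_n + h·f(t_n, y_n).
t=0.000000, y=-0.660000: f=1.128600 → y ← -0.660000 + 0.3·1.128600 = -0.321420
t=0.300000, y=-0.321420: f=0.845148 → y ← -0.321420 + 0.3·0.845148 = -0.067875
t=0.600000, y=-0.067875: f=0.680710 → y ← -0.067875 + 0.3·0.680710 = 0.136337
y(0.9) ≈ 0.1363

0.1363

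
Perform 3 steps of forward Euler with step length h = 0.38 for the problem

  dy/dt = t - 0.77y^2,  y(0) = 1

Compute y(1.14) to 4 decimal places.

Euler: y_{n+1} = y_n + h·f(t_n, y_n).
t=0.000000, y=1.000000: f=-0.770000 → y ← 1.000000 + 0.38·(-0.770000) = 0.707400
t=0.380000, y=0.707400: f=-0.005319 → y ← 0.707400 + 0.38·(-0.005319) = 0.705379
t=0.760000, y=0.705379: f=0.376880 → y ← 0.705379 + 0.38·0.376880 = 0.848593
y(1.14) ≈ 0.8486

0.8486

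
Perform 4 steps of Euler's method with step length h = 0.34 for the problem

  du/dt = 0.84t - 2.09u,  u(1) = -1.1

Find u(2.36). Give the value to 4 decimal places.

Euler: u_{n+1} = u_n + h·f(t_n, u_n).
t=1.000000, u=-1.100000: f=3.139000 → u ← -1.100000 + 0.34·3.139000 = -0.032740
t=1.340000, u=-0.032740: f=1.194027 → u ← -0.032740 + 0.34·1.194027 = 0.373229
t=1.680000, u=0.373229: f=0.631151 → u ← 0.373229 + 0.34·0.631151 = 0.587820
t=2.020000, u=0.587820: f=0.468255 → u ← 0.587820 + 0.34·0.468255 = 0.747027
u(2.36) ≈ 0.7470

0.7470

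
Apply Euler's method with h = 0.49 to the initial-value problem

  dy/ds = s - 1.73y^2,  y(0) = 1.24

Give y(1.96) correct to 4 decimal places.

1.0140

Euler: y_{n+1} = y_n + h·f(s_n, y_n).
s=0.000000, y=1.240000: f=-2.660048 → y ← 1.240000 + 0.49·(-2.660048) = -0.063424
s=0.490000, y=-0.063424: f=0.483041 → y ← -0.063424 + 0.49·0.483041 = 0.173267
s=0.980000, y=0.173267: f=0.928063 → y ← 0.173267 + 0.49·0.928063 = 0.628018
s=1.470000, y=0.628018: f=0.787678 → y ← 0.628018 + 0.49·0.787678 = 1.013980
y(1.96) ≈ 1.0140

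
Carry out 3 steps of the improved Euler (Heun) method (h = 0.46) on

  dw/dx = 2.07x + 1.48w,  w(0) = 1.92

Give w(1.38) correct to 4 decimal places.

17.1679

Heun: k1 = f(x_n, w_n); k2 = f(x_n + h, w_n + h·k1); w_{n+1} = w_n + (h/2)·(k1 + k2).
x=0.000000, w=1.920000:
  k1 = f(0.000000, 1.920000) = 2.841600
  k2 = f(0.460000, 3.227136) = 5.728361
  w ← 1.920000 + (0.46/2)·(2.841600 + 5.728361) = 3.891091
x=0.460000, w=3.891091:
  k1 = f(0.460000, 3.891091) = 6.711015
  k2 = f(0.920000, 6.978158) = 12.232074
  w ← 3.891091 + (0.46/2)·(6.711015 + 12.232074) = 8.248001
x=0.920000, w=8.248001:
  k1 = f(0.920000, 8.248001) = 14.111442
  k2 = f(1.380000, 14.739265) = 24.670712
  w ← 8.248001 + (0.46/2)·(14.111442 + 24.670712) = 17.167897
w(1.38) ≈ 17.1679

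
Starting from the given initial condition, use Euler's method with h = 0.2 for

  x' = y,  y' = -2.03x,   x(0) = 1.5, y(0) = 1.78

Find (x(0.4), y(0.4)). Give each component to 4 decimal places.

2.0902, 0.4175

Euler on (x,y): x_{n+1} = x_n + h·x', y_{n+1} = y_n + h·y'.
0.000000: (1.500000, 1.780000); f=(1.780000, -3.045000) → (1.856000, 1.171000)
0.200000: (1.856000, 1.171000); f=(1.171000, -3.767680) → (2.090200, 0.417464)
(x(0.4), y(0.4)) ≈ (2.0902, 0.4175)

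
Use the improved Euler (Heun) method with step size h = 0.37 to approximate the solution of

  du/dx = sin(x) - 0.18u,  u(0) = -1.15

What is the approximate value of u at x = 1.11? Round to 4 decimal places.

Heun: k1 = f(x_n, u_n); k2 = f(x_n + h, u_n + h·k1); u_{n+1} = u_n + (h/2)·(k1 + k2).
x=0.000000, u=-1.150000:
  k1 = f(0.000000, -1.150000) = 0.207000
  k2 = f(0.370000, -1.073410) = 0.554829
  u ← -1.150000 + (0.37/2)·(0.207000 + 0.554829) = -1.009062
x=0.370000, u=-1.009062:
  k1 = f(0.370000, -1.009062) = 0.543247
  k2 = f(0.740000, -0.808060) = 0.819739
  u ← -1.009062 + (0.37/2)·(0.543247 + 0.819739) = -0.756909
x=0.740000, u=-0.756909:
  k1 = f(0.740000, -0.756909) = 0.810532
  k2 = f(1.110000, -0.457013) = 0.977961
  u ← -0.756909 + (0.37/2)·(0.810532 + 0.977961) = -0.426038
u(1.11) ≈ -0.4260

-0.4260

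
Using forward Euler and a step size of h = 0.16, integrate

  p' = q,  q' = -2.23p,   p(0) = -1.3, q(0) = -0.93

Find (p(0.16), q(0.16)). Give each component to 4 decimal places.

Euler on (p,q): p_{n+1} = p_n + h·p', q_{n+1} = q_n + h·q'.
0.000000: (-1.300000, -0.930000); f=(-0.930000, 2.899000) → (-1.448800, -0.466160)
(p(0.16), q(0.16)) ≈ (-1.4488, -0.4662)

-1.4488, -0.4662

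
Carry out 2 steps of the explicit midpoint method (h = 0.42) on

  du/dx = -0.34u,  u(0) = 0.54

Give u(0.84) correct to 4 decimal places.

Midpoint: k1 = f(x_n, u_n); k2 = f(x_n + h/2, u_n + (h/2)·k1); u_{n+1} = u_n + h·k2.
x=0.000000, u=0.540000:
  k1 = f(0.000000, 0.540000) = -0.183600
  k2 = f(0.210000, 0.501444) = -0.170491
  u ← 0.540000 + 0.42·(-0.170491) = 0.468394
x=0.420000, u=0.468394:
  k1 = f(0.420000, 0.468394) = -0.159254
  k2 = f(0.630000, 0.434950) = -0.147883
  u ← 0.468394 + 0.42·(-0.147883) = 0.406283
u(0.84) ≈ 0.4063

0.4063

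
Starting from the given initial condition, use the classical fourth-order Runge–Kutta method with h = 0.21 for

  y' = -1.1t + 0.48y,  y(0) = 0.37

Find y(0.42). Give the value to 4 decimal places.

RK4: k1 = f(t_n, y_n); k2 = f(t_n + h/2, y_n + (h/2)·k1); k3 = f(t_n + h/2, y_n + (h/2)·k2); k4 = f(t_n + h, y_n + h·k3); y_{n+1} = y_n + (h/6)·(k1 + 2k2 + 2k3 + k4).
t=0.000000, y=0.370000:
  k1 = f(0.000000, 0.370000) = 0.177600
  k2 = f(0.105000, 0.388648) = 0.071051
  k3 = f(0.105000, 0.377460) = 0.065681
  k4 = f(0.210000, 0.383793) = -0.046779
  y ← 0.370000 + (0.21/6)·(k1 + 2k2 + 2k3 + k4) = 0.384150
t=0.210000, y=0.384150:
  k1 = f(0.210000, 0.384150) = -0.046608
  k2 = f(0.315000, 0.379256) = -0.164457
  k3 = f(0.315000, 0.366882) = -0.170397
  k4 = f(0.420000, 0.348367) = -0.294784
  y ← 0.384150 + (0.21/6)·(k1 + 2k2 + 2k3 + k4) = 0.348761
y(0.42) ≈ 0.3488

0.3488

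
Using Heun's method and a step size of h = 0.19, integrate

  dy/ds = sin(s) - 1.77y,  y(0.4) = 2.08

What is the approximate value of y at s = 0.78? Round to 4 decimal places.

1.2367

Heun: k1 = f(s_n, y_n); k2 = f(s_n + h, y_n + h·k1); y_{n+1} = y_n + (h/2)·(k1 + k2).
s=0.400000, y=2.080000:
  k1 = f(0.400000, 2.080000) = -3.292182
  k2 = f(0.590000, 1.454485) = -2.018078
  y ← 2.080000 + (0.19/2)·(-3.292182 + (-2.018078)) = 1.575525
s=0.590000, y=1.575525:
  k1 = f(0.590000, 1.575525) = -2.232319
  k2 = f(0.780000, 1.151385) = -1.334672
  y ← 1.575525 + (0.19/2)·(-2.232319 + (-1.334672)) = 1.236661
y(0.78) ≈ 1.2367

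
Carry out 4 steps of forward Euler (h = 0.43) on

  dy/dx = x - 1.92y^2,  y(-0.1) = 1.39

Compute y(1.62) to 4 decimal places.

0.6426

Euler: y_{n+1} = y_n + h·f(x_n, y_n).
x=-0.100000, y=1.390000: f=-3.809632 → y ← 1.390000 + 0.43·(-3.809632) = -0.248142
x=0.330000, y=-0.248142: f=0.211777 → y ← -0.248142 + 0.43·0.211777 = -0.157078
x=0.760000, y=-0.157078: f=0.712627 → y ← -0.157078 + 0.43·0.712627 = 0.149352
x=1.190000, y=0.149352: f=1.147172 → y ← 0.149352 + 0.43·1.147172 = 0.642636
y(1.62) ≈ 0.6426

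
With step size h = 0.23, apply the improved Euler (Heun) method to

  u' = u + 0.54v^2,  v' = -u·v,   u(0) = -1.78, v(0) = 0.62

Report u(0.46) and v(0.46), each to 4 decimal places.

-2.5141, 1.6220

Heun on (u,v): k1 = f(x_n, state_n); k2 = f(x_n + h, state_n + h·k1); state_{n+1} = state_n + (h/2)·(k1 + k2).
0.000000: (-1.780000, 0.620000)
  k1 = (-1.572424, 1.103600)
  predictor → (-2.141658, 0.873828)
  k2 = (-1.729327, 1.871440)
  → (-2.159701, 0.962130)
0.230000: (-2.159701, 0.962130)
  k1 = (-1.659827, 2.077913)
  predictor → (-2.541462, 1.440050)
  k2 = (-1.421640, 3.659831)
  → (-2.514070, 1.621970)
(u(0.46), v(0.46)) ≈ (-2.5141, 1.6220)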